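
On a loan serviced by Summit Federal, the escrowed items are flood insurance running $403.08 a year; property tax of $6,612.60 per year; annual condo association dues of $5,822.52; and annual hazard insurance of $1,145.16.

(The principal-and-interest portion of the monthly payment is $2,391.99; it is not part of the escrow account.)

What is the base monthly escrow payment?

Flood insurance: $403.08
Property tax: $6,612.60
Condo association dues: $5,822.52
Hazard insurance: $1,145.16
Total per year = $403.08 + $6,612.60 + $5,822.52 + $1,145.16 = $13,983.36
Per month = $13,983.36 / 12 = $1,165.28

$1,165.28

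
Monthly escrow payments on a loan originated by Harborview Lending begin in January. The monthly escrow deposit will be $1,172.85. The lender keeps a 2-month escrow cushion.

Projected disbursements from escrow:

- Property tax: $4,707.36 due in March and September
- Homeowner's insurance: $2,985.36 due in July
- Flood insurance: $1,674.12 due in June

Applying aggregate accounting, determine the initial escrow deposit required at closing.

Cushion = 2 × $1,172.85 = $2,345.70
Trial balance (start $0, +$1,172.85 each month, − disbursements):
  Jan: +$1,172.85 → $1,172.85
  Feb: +$1,172.85 → $2,345.70
  Mar: +$1,172.85 − $4,707.36 → -$1,188.81
  Apr: +$1,172.85 → -$15.96
  May: +$1,172.85 → $1,156.89
  Jun: +$1,172.85 − $1,674.12 → $655.62
  Jul: +$1,172.85 − $2,985.36 → -$1,156.89
  Aug: +$1,172.85 → $15.96
  Sep: +$1,172.85 − $4,707.36 → -$3,518.55
  Oct: +$1,172.85 → -$2,345.70
  Nov: +$1,172.85 → -$1,172.85
  Dec: +$1,172.85 → $0.00
Lowest trial balance = -$3,518.55 (Sep)
Initial deposit = cushion − low point = $2,345.70 − (-$3,518.55) = $5,864.25

$5,864.25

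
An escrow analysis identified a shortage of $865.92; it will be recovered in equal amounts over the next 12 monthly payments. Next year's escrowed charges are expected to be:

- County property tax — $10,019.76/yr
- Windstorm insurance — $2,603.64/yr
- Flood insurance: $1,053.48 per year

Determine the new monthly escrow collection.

$1,211.90

County property tax = $10,019.76 per year
Windstorm insurance = $2,603.64 per year
Flood insurance = $1,053.48 per year
Annual escrow total = $10,019.76 + $2,603.64 + $1,053.48 = $13,676.88
Monthly = $13,676.88 ÷ 12 = $1,139.74
Shortage spread = $865.92 / 12 = $72.16/mo
New monthly escrow = $1,139.74 + $72.16 = $1,211.90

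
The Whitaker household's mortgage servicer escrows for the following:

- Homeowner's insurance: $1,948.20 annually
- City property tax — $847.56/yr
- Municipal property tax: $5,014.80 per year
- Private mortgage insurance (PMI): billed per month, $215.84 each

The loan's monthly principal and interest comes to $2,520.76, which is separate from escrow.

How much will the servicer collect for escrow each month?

Homeowner's insurance = $1,948.20
City property tax = $847.56
Municipal property tax = $5,014.80
Private mortgage insurance (PMI) = $215.84 × 12 = $2,590.08
Total annual escrow = $10,400.64
Per month = $10,400.64 ÷ 12 = $866.72

$866.72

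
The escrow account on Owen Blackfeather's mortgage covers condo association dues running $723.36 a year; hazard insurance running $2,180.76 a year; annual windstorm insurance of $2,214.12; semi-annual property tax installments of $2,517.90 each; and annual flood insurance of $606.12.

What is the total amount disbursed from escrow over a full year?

Condo association dues: $723.36 per year
Hazard insurance: $2,180.76 per year
Windstorm insurance: $2,214.12 per year
Property tax: $2,517.90 × 2 = $5,035.80 per year
Flood insurance: $606.12 per year
Combined annual = $723.36 + $2,180.76 + $2,214.12 + $5,035.80 + $606.12 = $10,760.16

$10,760.16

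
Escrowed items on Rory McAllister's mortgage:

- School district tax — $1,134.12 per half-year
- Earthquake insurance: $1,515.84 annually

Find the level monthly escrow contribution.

School district tax = $1,134.12 × 2 = $2,268.24 annually
Earthquake insurance = $1,515.84 annually
Annual escrow total = $2,268.24 + $1,515.84 = $3,784.08
Base monthly escrow = $3,784.08 ÷ 12 = $315.34

$315.34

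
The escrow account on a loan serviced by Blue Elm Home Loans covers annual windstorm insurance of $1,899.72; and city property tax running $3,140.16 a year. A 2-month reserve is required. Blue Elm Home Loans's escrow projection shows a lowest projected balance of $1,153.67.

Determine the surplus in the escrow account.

Windstorm insurance — $1,899.72
City property tax — $3,140.16
Combined annual = $1,899.72 + $3,140.16 = $5,039.88
Monthly escrow = $5,039.88 / 12 = $419.99
Required reserve = 2 × $419.99 = $839.98
Surplus = $1,153.67 − $839.98 = $313.69

$313.69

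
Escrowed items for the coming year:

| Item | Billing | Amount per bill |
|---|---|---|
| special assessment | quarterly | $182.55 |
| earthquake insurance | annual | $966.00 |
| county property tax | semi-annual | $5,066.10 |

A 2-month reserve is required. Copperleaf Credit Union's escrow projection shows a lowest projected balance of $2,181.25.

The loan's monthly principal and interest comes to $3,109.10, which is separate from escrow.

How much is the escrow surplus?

$209.85

Special assessment — $182.55 × 4 = $730.20 per year
Earthquake insurance — $966.00 per year
County property tax — $5,066.10 × 2 = $10,132.20 per year
Combined annual = $11,828.40
Monthly = $11,828.40 ÷ 12 = $985.70
Required reserve = 2 × $985.70 = $1,971.40
Surplus = $2,181.25 − $1,971.40 = $209.85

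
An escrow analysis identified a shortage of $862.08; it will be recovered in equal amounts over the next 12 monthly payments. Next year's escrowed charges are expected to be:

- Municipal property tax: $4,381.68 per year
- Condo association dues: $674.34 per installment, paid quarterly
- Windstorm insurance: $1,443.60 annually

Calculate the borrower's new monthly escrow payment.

$782.06

Municipal property tax = $4,381.68 per year
Condo association dues = $674.34 × 4 = $2,697.36 per year
Windstorm insurance = $1,443.60 per year
Annual escrow total = $4,381.68 + $2,697.36 + $1,443.60 = $8,522.64
Base monthly escrow = $8,522.64 ÷ 12 = $710.22
Shortage per month = $862.08 / 12 = $71.84
New monthly escrow = $710.22 + $71.84 = $782.06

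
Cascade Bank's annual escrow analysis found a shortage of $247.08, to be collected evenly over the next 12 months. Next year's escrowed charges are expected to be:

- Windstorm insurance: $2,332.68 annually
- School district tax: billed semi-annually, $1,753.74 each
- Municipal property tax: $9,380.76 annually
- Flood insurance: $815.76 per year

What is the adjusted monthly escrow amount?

Windstorm insurance = $2,332.68/yr
School district tax = $1,753.74 × 2 = $3,507.48/yr
Municipal property tax = $9,380.76/yr
Flood insurance = $815.76/yr
Annual escrow total = $2,332.68 + $3,507.48 + $9,380.76 + $815.76 = $16,036.68
Monthly escrow = $16,036.68 ÷ 12 = $1,336.39
Shortage spread = $247.08 ÷ 12 = $20.59/mo
Adjusted monthly = $1,336.39 + $20.59 = $1,356.98

$1,356.98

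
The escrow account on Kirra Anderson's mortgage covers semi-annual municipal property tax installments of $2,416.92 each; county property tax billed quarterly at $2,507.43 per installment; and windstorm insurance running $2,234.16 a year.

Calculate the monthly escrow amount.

Municipal property tax = $2,416.92 × 2 = $4,833.84 per year
County property tax = $2,507.43 × 4 = $10,029.72 per year
Windstorm insurance = $2,234.16 per year
Total per year = $17,097.72
Per month = $17,097.72 / 12 = $1,424.81

$1,424.81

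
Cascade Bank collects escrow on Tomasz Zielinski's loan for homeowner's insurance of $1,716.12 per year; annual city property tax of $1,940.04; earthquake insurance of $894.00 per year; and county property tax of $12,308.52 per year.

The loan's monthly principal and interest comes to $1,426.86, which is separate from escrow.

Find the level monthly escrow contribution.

Homeowner's insurance = $1,716.12/yr
City property tax = $1,940.04/yr
Earthquake insurance = $894.00/yr
County property tax = $12,308.52/yr
Yearly total = $1,716.12 + $1,940.04 + $894.00 + $12,308.52 = $16,858.68
Per month = $16,858.68 / 12 = $1,404.89

$1,404.89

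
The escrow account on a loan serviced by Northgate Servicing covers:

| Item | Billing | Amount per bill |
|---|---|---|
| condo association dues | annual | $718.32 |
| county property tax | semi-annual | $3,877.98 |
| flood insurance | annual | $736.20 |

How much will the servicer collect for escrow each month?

Condo association dues = $718.32
County property tax = $3,877.98 × 2 = $7,755.96
Flood insurance = $736.20
Combined annual = $718.32 + $7,755.96 + $736.20 = $9,210.48
Monthly escrow = $9,210.48 / 12 = $767.54

$767.54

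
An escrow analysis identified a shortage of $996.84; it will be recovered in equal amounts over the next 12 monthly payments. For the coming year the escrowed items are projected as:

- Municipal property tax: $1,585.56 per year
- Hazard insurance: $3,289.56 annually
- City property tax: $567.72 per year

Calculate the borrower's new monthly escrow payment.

Municipal property tax: $1,585.56/yr
Hazard insurance: $3,289.56/yr
City property tax: $567.72/yr
Annual escrow total = $1,585.56 + $3,289.56 + $567.72 = $5,442.84
Monthly = $5,442.84 / 12 = $453.57
Shortage spread = $996.84 / 12 = $83.07/mo
Adjusted monthly = $453.57 + $83.07 = $536.64

$536.64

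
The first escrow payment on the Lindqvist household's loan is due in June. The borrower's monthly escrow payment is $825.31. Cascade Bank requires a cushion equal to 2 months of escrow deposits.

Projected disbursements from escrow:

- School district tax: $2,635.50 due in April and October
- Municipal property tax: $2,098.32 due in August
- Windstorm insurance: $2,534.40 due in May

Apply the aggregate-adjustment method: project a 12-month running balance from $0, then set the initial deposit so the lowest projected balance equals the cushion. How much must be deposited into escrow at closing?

Cushion = 2 × $825.31 = $1,650.62
Trial balance (start $0, +$825.31 each month, − disbursements):
  Jun: +$825.31 → $825.31
  Jul: +$825.31 → $1,650.62
  Aug: +$825.31 − $2,098.32 → $377.61
  Sep: +$825.31 → $1,202.92
  Oct: +$825.31 − $2,635.50 → -$607.27
  Nov: +$825.31 → $218.04
  Dec: +$825.31 → $1,043.35
  Jan: +$825.31 → $1,868.66
  Feb: +$825.31 → $2,693.97
  Mar: +$825.31 → $3,519.28
  Apr: +$825.31 − $2,635.50 → $1,709.09
  May: +$825.31 − $2,534.40 → $0.00
Lowest trial balance = -$607.27 (Oct)
Initial deposit = cushion − low point = $1,650.62 − (-$607.27) = $2,257.89

$2,257.89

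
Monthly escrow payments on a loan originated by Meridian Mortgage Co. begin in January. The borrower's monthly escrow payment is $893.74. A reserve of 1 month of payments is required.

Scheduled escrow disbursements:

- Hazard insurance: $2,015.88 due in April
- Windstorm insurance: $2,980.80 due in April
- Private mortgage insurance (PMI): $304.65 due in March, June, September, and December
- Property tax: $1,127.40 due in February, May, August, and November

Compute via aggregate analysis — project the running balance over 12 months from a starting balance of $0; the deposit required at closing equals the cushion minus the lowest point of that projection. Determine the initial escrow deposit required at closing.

$3,981.17

Cushion = 1 × $893.74 = $893.74
Trial balance (start $0, +$893.74 each month, − disbursements):
  Jan: +$893.74 → $893.74
  Feb: +$893.74 − $1,127.40 → $660.08
  Mar: +$893.74 − $304.65 → $1,249.17
  Apr: +$893.74 − $4,996.68 → -$2,853.77
  May: +$893.74 − $1,127.40 → -$3,087.43
  Jun: +$893.74 − $304.65 → -$2,498.34
  Jul: +$893.74 → -$1,604.60
  Aug: +$893.74 − $1,127.40 → -$1,838.26
  Sep: +$893.74 − $304.65 → -$1,249.17
  Oct: +$893.74 → -$355.43
  Nov: +$893.74 − $1,127.40 → -$589.09
  Dec: +$893.74 − $304.65 → $0.00
Lowest trial balance = -$3,087.43 (May)
Initial deposit = cushion − low point = $893.74 − (-$3,087.43) = $3,981.17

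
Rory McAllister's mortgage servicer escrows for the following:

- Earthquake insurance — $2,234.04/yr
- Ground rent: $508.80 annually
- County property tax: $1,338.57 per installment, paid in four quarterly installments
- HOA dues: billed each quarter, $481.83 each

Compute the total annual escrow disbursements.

$10,024.44

Earthquake insurance = $2,234.04
Ground rent = $508.80
County property tax = $1,338.57 × 4 = $5,354.28
HOA dues = $481.83 × 4 = $1,927.32
Total annual escrow = $10,024.44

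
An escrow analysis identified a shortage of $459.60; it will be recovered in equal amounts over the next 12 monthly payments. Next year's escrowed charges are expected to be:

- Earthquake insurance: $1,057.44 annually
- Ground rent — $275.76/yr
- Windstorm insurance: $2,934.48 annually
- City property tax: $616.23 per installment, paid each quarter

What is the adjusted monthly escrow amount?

Earthquake insurance = $1,057.44 annually
Ground rent = $275.76 annually
Windstorm insurance = $2,934.48 annually
City property tax = $616.23 × 4 = $2,464.92 annually
Total per year = $1,057.44 + $275.76 + $2,934.48 + $2,464.92 = $6,732.60
Base monthly escrow = $6,732.60 ÷ 12 = $561.05
Shortage per month = $459.60 / 12 = $38.30
New monthly escrow = $561.05 + $38.30 = $599.35

$599.35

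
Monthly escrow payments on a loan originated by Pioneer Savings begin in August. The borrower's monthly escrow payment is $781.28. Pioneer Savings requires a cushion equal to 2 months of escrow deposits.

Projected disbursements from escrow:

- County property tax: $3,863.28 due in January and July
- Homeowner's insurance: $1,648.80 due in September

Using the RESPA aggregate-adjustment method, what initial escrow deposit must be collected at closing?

$2,386.96

Cushion = 2 × $781.28 = $1,562.56
Trial balance (start $0, +$781.28 each month, − disbursements):
  Aug: +$781.28 → $781.28
  Sep: +$781.28 − $1,648.80 → -$86.24
  Oct: +$781.28 → $695.04
  Nov: +$781.28 → $1,476.32
  Dec: +$781.28 → $2,257.60
  Jan: +$781.28 − $3,863.28 → -$824.40
  Feb: +$781.28 → -$43.12
  Mar: +$781.28 → $738.16
  Apr: +$781.28 → $1,519.44
  May: +$781.28 → $2,300.72
  Jun: +$781.28 → $3,082.00
  Jul: +$781.28 − $3,863.28 → $0.00
Lowest trial balance = -$824.40 (Jan)
Initial deposit = cushion − low point = $1,562.56 − (-$824.40) = $2,386.96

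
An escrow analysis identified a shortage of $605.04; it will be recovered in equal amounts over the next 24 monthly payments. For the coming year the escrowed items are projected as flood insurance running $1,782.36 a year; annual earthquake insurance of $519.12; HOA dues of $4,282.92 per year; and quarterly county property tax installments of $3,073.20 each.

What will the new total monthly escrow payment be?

$1,598.31

Flood insurance: $1,782.36 annually
Earthquake insurance: $519.12 annually
HOA dues: $4,282.92 annually
County property tax: $3,073.20 × 4 = $12,292.80 annually
Annual escrow total = $18,877.20
Monthly = $18,877.20 ÷ 12 = $1,573.10
Shortage spread = $605.04 / 24 = $25.21/mo
New monthly escrow = $1,573.10 + $25.21 = $1,598.31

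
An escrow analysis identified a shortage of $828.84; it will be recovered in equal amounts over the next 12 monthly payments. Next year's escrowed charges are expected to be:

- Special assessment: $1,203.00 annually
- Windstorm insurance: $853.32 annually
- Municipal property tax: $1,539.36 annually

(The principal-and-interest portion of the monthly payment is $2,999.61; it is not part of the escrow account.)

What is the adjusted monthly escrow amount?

$368.71

Special assessment: $1,203.00/yr
Windstorm insurance: $853.32/yr
Municipal property tax: $1,539.36/yr
Total annual escrow = $1,203.00 + $853.32 + $1,539.36 = $3,595.68
Per month = $3,595.68 / 12 = $299.64
Monthly shortage recovery: $828.84 / 12 = $69.07
New monthly escrow = $299.64 + $69.07 = $368.71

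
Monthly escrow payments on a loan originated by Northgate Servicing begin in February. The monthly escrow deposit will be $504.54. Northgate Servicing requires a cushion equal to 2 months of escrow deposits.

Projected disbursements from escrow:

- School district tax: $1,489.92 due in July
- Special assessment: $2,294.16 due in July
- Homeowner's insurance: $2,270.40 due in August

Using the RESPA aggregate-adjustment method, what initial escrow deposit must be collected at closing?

$3,531.78

Cushion = 2 × $504.54 = $1,009.08
Trial balance (start $0, +$504.54 each month, − disbursements):
  Feb: +$504.54 → $504.54
  Mar: +$504.54 → $1,009.08
  Apr: +$504.54 → $1,513.62
  May: +$504.54 → $2,018.16
  Jun: +$504.54 → $2,522.70
  Jul: +$504.54 − $3,784.08 → -$756.84
  Aug: +$504.54 − $2,270.40 → -$2,522.70
  Sep: +$504.54 → -$2,018.16
  Oct: +$504.54 → -$1,513.62
  Nov: +$504.54 → -$1,009.08
  Dec: +$504.54 → -$504.54
  Jan: +$504.54 → $0.00
Lowest trial balance = -$2,522.70 (Aug)
Initial deposit = cushion − low point = $1,009.08 − (-$2,522.70) = $3,531.78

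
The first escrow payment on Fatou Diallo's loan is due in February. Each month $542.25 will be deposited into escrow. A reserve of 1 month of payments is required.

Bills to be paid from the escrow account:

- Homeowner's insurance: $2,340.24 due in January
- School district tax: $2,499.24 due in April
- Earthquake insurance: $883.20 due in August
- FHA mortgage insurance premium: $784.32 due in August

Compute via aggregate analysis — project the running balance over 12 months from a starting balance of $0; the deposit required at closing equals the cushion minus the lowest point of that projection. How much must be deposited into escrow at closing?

$1,414.74

Cushion = 1 × $542.25 = $542.25
Trial balance (start $0, +$542.25 each month, − disbursements):
  Feb: +$542.25 → $542.25
  Mar: +$542.25 → $1,084.50
  Apr: +$542.25 − $2,499.24 → -$872.49
  May: +$542.25 → -$330.24
  Jun: +$542.25 → $212.01
  Jul: +$542.25 → $754.26
  Aug: +$542.25 − $1,667.52 → -$371.01
  Sep: +$542.25 → $171.24
  Oct: +$542.25 → $713.49
  Nov: +$542.25 → $1,255.74
  Dec: +$542.25 → $1,797.99
  Jan: +$542.25 − $2,340.24 → $0.00
Lowest trial balance = -$872.49 (Apr)
Initial deposit = cushion − low point = $542.25 − (-$872.49) = $1,414.74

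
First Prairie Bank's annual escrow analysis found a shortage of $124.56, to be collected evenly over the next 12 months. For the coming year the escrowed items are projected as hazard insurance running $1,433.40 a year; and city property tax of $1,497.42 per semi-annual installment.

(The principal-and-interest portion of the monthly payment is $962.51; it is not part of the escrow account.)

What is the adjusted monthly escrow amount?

Hazard insurance = $1,433.40 per year
City property tax = $1,497.42 × 2 = $2,994.84 per year
Total per year = $1,433.40 + $2,994.84 = $4,428.24
Monthly = $4,428.24 ÷ 12 = $369.02
Shortage spread = $124.56 ÷ 12 = $10.38/mo
New monthly escrow = $369.02 + $10.38 = $379.40

$379.40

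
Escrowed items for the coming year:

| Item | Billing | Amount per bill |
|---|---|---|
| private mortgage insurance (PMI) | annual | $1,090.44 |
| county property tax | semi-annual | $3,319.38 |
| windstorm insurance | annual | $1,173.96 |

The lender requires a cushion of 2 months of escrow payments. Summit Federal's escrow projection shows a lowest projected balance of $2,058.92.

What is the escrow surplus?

Private mortgage insurance (PMI) = $1,090.44 annually
County property tax = $3,319.38 × 2 = $6,638.76 annually
Windstorm insurance = $1,173.96 annually
Total annual escrow = $1,090.44 + $6,638.76 + $1,173.96 = $8,903.16
Monthly = $8,903.16 / 12 = $741.93
Required cushion = 2 × $741.93 = $1,483.86
Excess over cushion: $2,058.92 − $1,483.86 = $575.06

$575.06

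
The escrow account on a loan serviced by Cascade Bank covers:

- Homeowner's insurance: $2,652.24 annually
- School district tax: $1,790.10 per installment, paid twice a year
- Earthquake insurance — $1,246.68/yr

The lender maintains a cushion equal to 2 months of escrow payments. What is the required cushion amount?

$1,246.52

Homeowner's insurance — $2,652.24/yr
School district tax — $1,790.10 × 2 = $3,580.20/yr
Earthquake insurance — $1,246.68/yr
Total annual escrow = $7,479.12
Monthly = $7,479.12 ÷ 12 = $623.26
Reserve = 2 × $623.26 = $1,246.52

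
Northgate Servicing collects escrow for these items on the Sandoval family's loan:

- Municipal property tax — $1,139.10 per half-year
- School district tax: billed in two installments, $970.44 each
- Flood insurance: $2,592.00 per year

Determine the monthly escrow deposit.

$567.59

Municipal property tax — $1,139.10 × 2 = $2,278.20 per year
School district tax — $970.44 × 2 = $1,940.88 per year
Flood insurance — $2,592.00 per year
Annual escrow total = $2,278.20 + $1,940.88 + $2,592.00 = $6,811.08
Monthly escrow = $6,811.08 ÷ 12 = $567.59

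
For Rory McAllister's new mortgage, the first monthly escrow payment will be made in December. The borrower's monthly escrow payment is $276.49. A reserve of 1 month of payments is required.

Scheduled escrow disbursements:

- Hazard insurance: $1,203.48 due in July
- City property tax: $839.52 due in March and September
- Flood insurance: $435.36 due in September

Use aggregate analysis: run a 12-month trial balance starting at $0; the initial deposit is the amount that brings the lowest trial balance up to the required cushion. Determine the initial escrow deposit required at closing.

Cushion = 1 × $276.49 = $276.49
Trial balance (start $0, +$276.49 each month, − disbursements):
  Dec: +$276.49 → $276.49
  Jan: +$276.49 → $552.98
  Feb: +$276.49 → $829.47
  Mar: +$276.49 − $839.52 → $266.44
  Apr: +$276.49 → $542.93
  May: +$276.49 → $819.42
  Jun: +$276.49 → $1,095.91
  Jul: +$276.49 − $1,203.48 → $168.92
  Aug: +$276.49 → $445.41
  Sep: +$276.49 − $1,274.88 → -$552.98
  Oct: +$276.49 → -$276.49
  Nov: +$276.49 → $0.00
Lowest trial balance = -$552.98 (Sep)
Initial deposit = cushion − low point = $276.49 − (-$552.98) = $829.47

$829.47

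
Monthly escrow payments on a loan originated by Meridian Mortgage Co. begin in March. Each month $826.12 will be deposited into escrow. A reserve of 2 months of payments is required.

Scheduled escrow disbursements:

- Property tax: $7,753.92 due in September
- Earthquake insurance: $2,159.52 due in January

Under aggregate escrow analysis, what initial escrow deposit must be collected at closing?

Cushion = 2 × $826.12 = $1,652.24
Trial balance (start $0, +$826.12 each month, − disbursements):
  Mar: +$826.12 → $826.12
  Apr: +$826.12 → $1,652.24
  May: +$826.12 → $2,478.36
  Jun: +$826.12 → $3,304.48
  Jul: +$826.12 → $4,130.60
  Aug: +$826.12 → $4,956.72
  Sep: +$826.12 − $7,753.92 → -$1,971.08
  Oct: +$826.12 → -$1,144.96
  Nov: +$826.12 → -$318.84
  Dec: +$826.12 → $507.28
  Jan: +$826.12 − $2,159.52 → -$826.12
  Feb: +$826.12 → $0.00
Lowest trial balance = -$1,971.08 (Sep)
Initial deposit = cushion − low point = $1,652.24 − (-$1,971.08) = $3,623.32

$3,623.32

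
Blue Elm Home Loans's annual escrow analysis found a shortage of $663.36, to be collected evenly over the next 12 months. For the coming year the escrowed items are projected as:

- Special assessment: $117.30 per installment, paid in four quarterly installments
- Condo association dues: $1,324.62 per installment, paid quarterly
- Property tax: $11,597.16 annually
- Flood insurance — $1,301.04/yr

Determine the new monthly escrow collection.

Special assessment — $117.30 × 4 = $469.20
Condo association dues — $1,324.62 × 4 = $5,298.48
Property tax — $11,597.16
Flood insurance — $1,301.04
Annual escrow total = $469.20 + $5,298.48 + $11,597.16 + $1,301.04 = $18,665.88
Monthly escrow = $18,665.88 / 12 = $1,555.49
Monthly shortage recovery: $663.36 / 12 = $55.28
New monthly escrow = $1,555.49 + $55.28 = $1,610.77

$1,610.77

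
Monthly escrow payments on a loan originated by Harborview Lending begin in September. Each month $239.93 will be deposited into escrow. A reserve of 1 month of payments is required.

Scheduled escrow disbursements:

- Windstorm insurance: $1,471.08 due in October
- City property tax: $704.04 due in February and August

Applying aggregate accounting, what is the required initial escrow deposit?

$1,231.15

Cushion = 1 × $239.93 = $239.93
Trial balance (start $0, +$239.93 each month, − disbursements):
  Sep: +$239.93 → $239.93
  Oct: +$239.93 − $1,471.08 → -$991.22
  Nov: +$239.93 → -$751.29
  Dec: +$239.93 → -$511.36
  Jan: +$239.93 → -$271.43
  Feb: +$239.93 − $704.04 → -$735.54
  Mar: +$239.93 → -$495.61
  Apr: +$239.93 → -$255.68
  May: +$239.93 → -$15.75
  Jun: +$239.93 → $224.18
  Jul: +$239.93 → $464.11
  Aug: +$239.93 − $704.04 → $0.00
Lowest trial balance = -$991.22 (Oct)
Initial deposit = cushion − low point = $239.93 − (-$991.22) = $1,231.15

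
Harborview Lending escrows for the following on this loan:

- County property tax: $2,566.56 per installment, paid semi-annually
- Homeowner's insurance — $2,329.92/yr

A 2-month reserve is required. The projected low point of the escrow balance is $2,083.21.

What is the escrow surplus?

County property tax: $2,566.56 × 2 = $5,133.12
Homeowner's insurance: $2,329.92
Combined annual = $7,463.04
Monthly escrow = $7,463.04 / 12 = $621.92
Required reserve = 2 × $621.92 = $1,243.84
Excess over cushion: $2,083.21 − $1,243.84 = $839.37

$839.37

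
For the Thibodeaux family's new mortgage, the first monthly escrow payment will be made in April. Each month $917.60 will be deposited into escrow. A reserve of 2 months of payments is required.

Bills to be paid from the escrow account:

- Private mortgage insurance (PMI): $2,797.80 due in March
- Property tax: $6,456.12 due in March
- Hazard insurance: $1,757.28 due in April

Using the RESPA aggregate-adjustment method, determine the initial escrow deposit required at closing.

$2,674.88

Cushion = 2 × $917.60 = $1,835.20
Trial balance (start $0, +$917.60 each month, − disbursements):
  Apr: +$917.60 − $1,757.28 → -$839.68
  May: +$917.60 → $77.92
  Jun: +$917.60 → $995.52
  Jul: +$917.60 → $1,913.12
  Aug: +$917.60 → $2,830.72
  Sep: +$917.60 → $3,748.32
  Oct: +$917.60 → $4,665.92
  Nov: +$917.60 → $5,583.52
  Dec: +$917.60 → $6,501.12
  Jan: +$917.60 → $7,418.72
  Feb: +$917.60 → $8,336.32
  Mar: +$917.60 − $9,253.92 → $0.00
Lowest trial balance = -$839.68 (Apr)
Initial deposit = cushion − low point = $1,835.20 − (-$839.68) = $2,674.88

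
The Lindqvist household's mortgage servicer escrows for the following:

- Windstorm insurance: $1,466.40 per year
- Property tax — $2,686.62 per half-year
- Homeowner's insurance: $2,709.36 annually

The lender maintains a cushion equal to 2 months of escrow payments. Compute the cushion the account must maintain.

$1,591.50

Windstorm insurance = $1,466.40 annually
Property tax = $2,686.62 × 2 = $5,373.24 annually
Homeowner's insurance = $2,709.36 annually
Combined annual = $9,549.00
Monthly escrow = $9,549.00 ÷ 12 = $795.75
Reserve = 2 × $795.75 = $1,591.50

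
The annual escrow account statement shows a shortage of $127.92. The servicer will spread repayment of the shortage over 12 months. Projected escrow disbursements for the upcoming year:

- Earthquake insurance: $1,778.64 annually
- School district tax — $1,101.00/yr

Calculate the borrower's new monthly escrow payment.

$250.63

Earthquake insurance = $1,778.64
School district tax = $1,101.00
Yearly total = $2,879.64
Monthly = $2,879.64 / 12 = $239.97
Shortage per month = $127.92 ÷ 12 = $10.66
New monthly escrow = $239.97 + $10.66 = $250.63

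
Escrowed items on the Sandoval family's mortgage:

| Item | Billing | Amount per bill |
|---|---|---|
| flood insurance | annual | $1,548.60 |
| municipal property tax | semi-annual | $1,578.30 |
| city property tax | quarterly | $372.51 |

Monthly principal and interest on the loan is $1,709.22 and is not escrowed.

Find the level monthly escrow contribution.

$516.27

Flood insurance — $1,548.60 per year
Municipal property tax — $1,578.30 × 2 = $3,156.60 per year
City property tax — $372.51 × 4 = $1,490.04 per year
Total annual escrow = $6,195.24
Monthly escrow = $6,195.24 ÷ 12 = $516.27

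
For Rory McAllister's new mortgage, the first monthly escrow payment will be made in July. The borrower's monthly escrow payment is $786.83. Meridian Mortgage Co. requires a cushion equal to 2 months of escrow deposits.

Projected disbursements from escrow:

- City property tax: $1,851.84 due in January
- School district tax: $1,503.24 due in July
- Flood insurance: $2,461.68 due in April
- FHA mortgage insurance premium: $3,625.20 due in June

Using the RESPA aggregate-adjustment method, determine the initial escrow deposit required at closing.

Cushion = 2 × $786.83 = $1,573.66
Trial balance (start $0, +$786.83 each month, − disbursements):
  Jul: +$786.83 − $1,503.24 → -$716.41
  Aug: +$786.83 → $70.42
  Sep: +$786.83 → $857.25
  Oct: +$786.83 → $1,644.08
  Nov: +$786.83 → $2,430.91
  Dec: +$786.83 → $3,217.74
  Jan: +$786.83 − $1,851.84 → $2,152.73
  Feb: +$786.83 → $2,939.56
  Mar: +$786.83 → $3,726.39
  Apr: +$786.83 − $2,461.68 → $2,051.54
  May: +$786.83 → $2,838.37
  Jun: +$786.83 − $3,625.20 → $0.00
Lowest trial balance = -$716.41 (Jul)
Initial deposit = cushion − low point = $1,573.66 − (-$716.41) = $2,290.07

$2,290.07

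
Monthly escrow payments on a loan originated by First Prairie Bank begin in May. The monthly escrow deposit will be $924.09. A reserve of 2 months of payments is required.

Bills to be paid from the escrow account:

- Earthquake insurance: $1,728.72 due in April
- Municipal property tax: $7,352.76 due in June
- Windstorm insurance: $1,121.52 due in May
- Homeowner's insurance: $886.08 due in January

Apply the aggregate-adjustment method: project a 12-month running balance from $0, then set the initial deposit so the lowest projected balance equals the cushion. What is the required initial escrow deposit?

Cushion = 2 × $924.09 = $1,848.18
Trial balance (start $0, +$924.09 each month, − disbursements):
  May: +$924.09 − $1,121.52 → -$197.43
  Jun: +$924.09 − $7,352.76 → -$6,626.10
  Jul: +$924.09 → -$5,702.01
  Aug: +$924.09 → -$4,777.92
  Sep: +$924.09 → -$3,853.83
  Oct: +$924.09 → -$2,929.74
  Nov: +$924.09 → -$2,005.65
  Dec: +$924.09 → -$1,081.56
  Jan: +$924.09 − $886.08 → -$1,043.55
  Feb: +$924.09 → -$119.46
  Mar: +$924.09 → $804.63
  Apr: +$924.09 − $1,728.72 → $0.00
Lowest trial balance = -$6,626.10 (Jun)
Initial deposit = cushion − low point = $1,848.18 − (-$6,626.10) = $8,474.28

$8,474.28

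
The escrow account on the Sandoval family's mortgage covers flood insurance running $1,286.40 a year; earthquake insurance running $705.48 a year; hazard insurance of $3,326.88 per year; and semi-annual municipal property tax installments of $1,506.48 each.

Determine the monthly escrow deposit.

Flood insurance: $1,286.40 annually
Earthquake insurance: $705.48 annually
Hazard insurance: $3,326.88 annually
Municipal property tax: $1,506.48 × 2 = $3,012.96 annually
Annual escrow total = $8,331.72
Monthly = $8,331.72 / 12 = $694.31

$694.31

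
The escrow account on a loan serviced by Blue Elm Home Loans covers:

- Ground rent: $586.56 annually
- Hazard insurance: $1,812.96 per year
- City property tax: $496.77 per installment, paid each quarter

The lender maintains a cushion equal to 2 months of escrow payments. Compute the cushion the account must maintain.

$731.10

Ground rent = $586.56 annually
Hazard insurance = $1,812.96 annually
City property tax = $496.77 × 4 = $1,987.08 annually
Yearly total = $586.56 + $1,812.96 + $1,987.08 = $4,386.60
Monthly = $4,386.60 / 12 = $365.55
Cushion = 2 × $365.55 = $731.10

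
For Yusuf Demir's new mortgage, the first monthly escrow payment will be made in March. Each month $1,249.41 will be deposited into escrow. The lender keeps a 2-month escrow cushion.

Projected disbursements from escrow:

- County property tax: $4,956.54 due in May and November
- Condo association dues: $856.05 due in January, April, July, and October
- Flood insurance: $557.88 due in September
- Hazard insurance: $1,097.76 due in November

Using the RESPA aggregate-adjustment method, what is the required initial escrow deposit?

Cushion = 2 × $1,249.41 = $2,498.82
Trial balance (start $0, +$1,249.41 each month, − disbursements):
  Mar: +$1,249.41 → $1,249.41
  Apr: +$1,249.41 − $856.05 → $1,642.77
  May: +$1,249.41 − $4,956.54 → -$2,064.36
  Jun: +$1,249.41 → -$814.95
  Jul: +$1,249.41 − $856.05 → -$421.59
  Aug: +$1,249.41 → $827.82
  Sep: +$1,249.41 − $557.88 → $1,519.35
  Oct: +$1,249.41 − $856.05 → $1,912.71
  Nov: +$1,249.41 − $6,054.30 → -$2,892.18
  Dec: +$1,249.41 → -$1,642.77
  Jan: +$1,249.41 − $856.05 → -$1,249.41
  Feb: +$1,249.41 → $0.00
Lowest trial balance = -$2,892.18 (Nov)
Initial deposit = cushion − low point = $2,498.82 − (-$2,892.18) = $5,391.00

$5,391.00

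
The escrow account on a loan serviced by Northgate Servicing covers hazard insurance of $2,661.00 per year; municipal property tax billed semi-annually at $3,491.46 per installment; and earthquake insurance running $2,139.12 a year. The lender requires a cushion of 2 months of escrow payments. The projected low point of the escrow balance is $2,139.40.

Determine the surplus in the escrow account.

Hazard insurance = $2,661.00 annually
Municipal property tax = $3,491.46 × 2 = $6,982.92 annually
Earthquake insurance = $2,139.12 annually
Annual escrow total = $11,783.04
Base monthly escrow = $11,783.04 / 12 = $981.92
Required reserve = 2 × $981.92 = $1,963.84
Surplus = $2,139.40 − $1,963.84 = $175.56

$175.56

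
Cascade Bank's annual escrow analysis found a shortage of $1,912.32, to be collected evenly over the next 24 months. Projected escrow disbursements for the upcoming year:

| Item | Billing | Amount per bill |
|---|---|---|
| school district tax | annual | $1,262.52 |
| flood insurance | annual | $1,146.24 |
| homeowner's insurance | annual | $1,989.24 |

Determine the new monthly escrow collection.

School district tax = $1,262.52 per year
Flood insurance = $1,146.24 per year
Homeowner's insurance = $1,989.24 per year
Annual escrow total = $1,262.52 + $1,146.24 + $1,989.24 = $4,398.00
Base monthly escrow = $4,398.00 / 12 = $366.50
Shortage per month = $1,912.32 ÷ 24 = $79.68
New monthly escrow = $366.50 + $79.68 = $446.18

$446.18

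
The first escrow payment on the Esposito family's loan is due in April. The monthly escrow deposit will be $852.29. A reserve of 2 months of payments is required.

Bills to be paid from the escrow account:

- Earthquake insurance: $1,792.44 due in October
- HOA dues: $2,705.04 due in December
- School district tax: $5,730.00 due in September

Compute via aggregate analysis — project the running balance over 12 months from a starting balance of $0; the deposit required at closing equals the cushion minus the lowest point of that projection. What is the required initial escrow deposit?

$4,261.45

Cushion = 2 × $852.29 = $1,704.58
Trial balance (start $0, +$852.29 each month, − disbursements):
  Apr: +$852.29 → $852.29
  May: +$852.29 → $1,704.58
  Jun: +$852.29 → $2,556.87
  Jul: +$852.29 → $3,409.16
  Aug: +$852.29 → $4,261.45
  Sep: +$852.29 − $5,730.00 → -$616.26
  Oct: +$852.29 − $1,792.44 → -$1,556.41
  Nov: +$852.29 → -$704.12
  Dec: +$852.29 − $2,705.04 → -$2,556.87
  Jan: +$852.29 → -$1,704.58
  Feb: +$852.29 → -$852.29
  Mar: +$852.29 → $0.00
Lowest trial balance = -$2,556.87 (Dec)
Initial deposit = cushion − low point = $1,704.58 − (-$2,556.87) = $4,261.45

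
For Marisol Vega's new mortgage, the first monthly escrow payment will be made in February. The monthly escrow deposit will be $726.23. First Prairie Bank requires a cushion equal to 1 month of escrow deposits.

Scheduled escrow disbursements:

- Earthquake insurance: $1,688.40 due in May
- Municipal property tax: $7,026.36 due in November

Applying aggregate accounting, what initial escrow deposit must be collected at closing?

Cushion = 1 × $726.23 = $726.23
Trial balance (start $0, +$726.23 each month, − disbursements):
  Feb: +$726.23 → $726.23
  Mar: +$726.23 → $1,452.46
  Apr: +$726.23 → $2,178.69
  May: +$726.23 − $1,688.40 → $1,216.52
  Jun: +$726.23 → $1,942.75
  Jul: +$726.23 → $2,668.98
  Aug: +$726.23 → $3,395.21
  Sep: +$726.23 → $4,121.44
  Oct: +$726.23 → $4,847.67
  Nov: +$726.23 − $7,026.36 → -$1,452.46
  Dec: +$726.23 → -$726.23
  Jan: +$726.23 → $0.00
Lowest trial balance = -$1,452.46 (Nov)
Initial deposit = cushion − low point = $726.23 − (-$1,452.46) = $2,178.69

$2,178.69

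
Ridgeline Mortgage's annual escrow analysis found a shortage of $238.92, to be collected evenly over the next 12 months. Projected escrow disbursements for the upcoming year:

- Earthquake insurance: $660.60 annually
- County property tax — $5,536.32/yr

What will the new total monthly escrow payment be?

Earthquake insurance: $660.60/yr
County property tax: $5,536.32/yr
Combined annual = $6,196.92
Monthly escrow = $6,196.92 ÷ 12 = $516.41
Monthly shortage recovery: $238.92 ÷ 12 = $19.91
New monthly escrow = $516.41 + $19.91 = $536.32

$536.32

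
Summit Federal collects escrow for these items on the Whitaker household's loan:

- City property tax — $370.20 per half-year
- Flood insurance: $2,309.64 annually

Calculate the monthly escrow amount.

City property tax = $370.20 × 2 = $740.40
Flood insurance = $2,309.64
Combined annual = $3,050.04
Monthly escrow = $3,050.04 ÷ 12 = $254.17

$254.17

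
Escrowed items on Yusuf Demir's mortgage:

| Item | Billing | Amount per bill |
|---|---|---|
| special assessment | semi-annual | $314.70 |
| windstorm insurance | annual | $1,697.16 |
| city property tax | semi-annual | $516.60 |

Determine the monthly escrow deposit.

Special assessment — $314.70 × 2 = $629.40 annually
Windstorm insurance — $1,697.16 annually
City property tax — $516.60 × 2 = $1,033.20 annually
Annual escrow total = $629.40 + $1,697.16 + $1,033.20 = $3,359.76
Per month = $3,359.76 ÷ 12 = $279.98

$279.98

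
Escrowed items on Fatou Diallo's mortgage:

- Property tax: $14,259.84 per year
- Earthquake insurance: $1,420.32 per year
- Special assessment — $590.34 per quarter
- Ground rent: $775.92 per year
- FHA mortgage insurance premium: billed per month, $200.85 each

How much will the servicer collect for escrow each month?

$1,768.97

Property tax: $14,259.84 annually
Earthquake insurance: $1,420.32 annually
Special assessment: $590.34 × 4 = $2,361.36 annually
Ground rent: $775.92 annually
FHA mortgage insurance premium: $200.85 × 12 = $2,410.20 annually
Annual escrow total = $21,227.64
Per month = $21,227.64 / 12 = $1,768.97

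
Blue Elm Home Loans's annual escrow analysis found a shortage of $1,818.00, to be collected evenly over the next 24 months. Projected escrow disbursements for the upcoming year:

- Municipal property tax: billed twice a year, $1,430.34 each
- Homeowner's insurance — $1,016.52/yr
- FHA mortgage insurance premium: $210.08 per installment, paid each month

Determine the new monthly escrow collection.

$608.93

Municipal property tax: $1,430.34 × 2 = $2,860.68/yr
Homeowner's insurance: $1,016.52/yr
FHA mortgage insurance premium: $210.08 × 12 = $2,520.96/yr
Total per year = $6,398.16
Monthly = $6,398.16 / 12 = $533.18
Shortage per month = $1,818.00 / 24 = $75.75
New monthly escrow = $533.18 + $75.75 = $608.93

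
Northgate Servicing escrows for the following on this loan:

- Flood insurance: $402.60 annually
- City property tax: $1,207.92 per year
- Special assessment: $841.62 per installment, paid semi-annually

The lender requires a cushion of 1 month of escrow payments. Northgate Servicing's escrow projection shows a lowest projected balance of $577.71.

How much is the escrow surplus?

Flood insurance — $402.60
City property tax — $1,207.92
Special assessment — $841.62 × 2 = $1,683.24
Total per year = $3,293.76
Monthly escrow = $3,293.76 / 12 = $274.48
Required reserve = 1 × $274.48 = $274.48
Surplus = $577.71 − $274.48 = $303.23

$303.23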